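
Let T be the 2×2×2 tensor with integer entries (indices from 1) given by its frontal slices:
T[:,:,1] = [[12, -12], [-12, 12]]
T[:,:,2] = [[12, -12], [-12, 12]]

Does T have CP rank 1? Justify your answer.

Yes

The mode-1 fibre T[:,1,1] = [12, -12] gives a = (1, -1) (primitive direction); the mode-2 fibre T[1,:,1] = [12, -12] gives b = (1, -1); then c[k] = T[1,1,k] / (a[1]·b[1]) = [12, 12] / 1 = (12, 12).
Expanding (1, -1) ⊗ (1, -1) ⊗ (12, 12) reproduces all 8 entries of T, so T = (1, -1) ⊗ (1, -1) ⊗ (12, 12) and rank(T) ≤ 1.
Equivalently every frontal slice T[:,:,k] is c[k] times the rank-1 matrix (1, -1) ⊗ (1, -1). So T has rank 1 (it is nonzero).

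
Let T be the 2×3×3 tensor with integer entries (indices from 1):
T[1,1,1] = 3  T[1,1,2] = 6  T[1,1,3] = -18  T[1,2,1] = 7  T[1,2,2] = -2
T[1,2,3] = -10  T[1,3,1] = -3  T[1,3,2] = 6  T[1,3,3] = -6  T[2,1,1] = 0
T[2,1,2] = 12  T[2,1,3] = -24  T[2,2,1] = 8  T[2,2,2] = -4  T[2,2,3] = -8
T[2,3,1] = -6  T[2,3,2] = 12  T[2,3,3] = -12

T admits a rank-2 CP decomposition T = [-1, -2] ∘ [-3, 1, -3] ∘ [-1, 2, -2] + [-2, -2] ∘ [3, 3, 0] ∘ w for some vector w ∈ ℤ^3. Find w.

Subtract the known terms from T to get the rank-1 residual R = [-2, -2] ∘ [3, 3, 0] ∘ w, so R[i,j,k] = a[i]·b[j]·w[k]. Pick indices with nonzero a[1]·b[1] = (-2)·(3) = -6. Only the fibre through (1,1,·) is needed: R[1,1,:] = T[1,1,:] − Σₗ aₗ[1]bₗ[1]cₗ = [3, 6, -18] − (-1)·(-3)·[-1, 2, -2] = [6, 0, -12]. Then w[k] = R[1,1,k] / -6 for each k, giving w = [6, 0, -12] / -6 = [-1, 0, 2].

w = [-1, 0, 2]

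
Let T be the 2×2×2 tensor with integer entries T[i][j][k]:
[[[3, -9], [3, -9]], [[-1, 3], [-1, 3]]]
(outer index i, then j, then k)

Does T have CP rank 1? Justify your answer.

If T = a ⊗ b ⊗ c then every fibre of T is a multiple of the corresponding factor, so read the factors off the fibres through the nonzero entry T[0,0,0] = 3.
The mode-1 fibre T[:,0,0] = [3, -1] gives a = [3, -1] (primitive direction); the mode-2 fibre T[0,:,0] = [3, 3] gives b = [1, 1]; then c[k] = T[0,0,k] / (a[0]·b[0]) = [3, -9] / 3 = [1, -3].
Expanding [3, -1] ⊗ [1, 1] ⊗ [1, -3] reproduces all 8 entries of T, so T = [3, -1] ⊗ [1, 1] ⊗ [1, -3] and rank(T) ≤ 1.
Equivalently every frontal slice T[:,:,k] is c[k] times the rank-1 matrix [3, -1] ⊗ [1, 1]. So T has rank 1 (it is nonzero).

Yes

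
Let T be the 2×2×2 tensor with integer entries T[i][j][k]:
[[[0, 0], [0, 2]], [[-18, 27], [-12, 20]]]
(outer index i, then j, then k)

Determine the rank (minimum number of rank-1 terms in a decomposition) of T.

Lower bound: the mode-3 unfolding of T (rows indexed by k, columns by (i,j) = (0,0), (0,1), (1,0), (1,1)) is [[0, 0, -18, -12], [0, 2, 27, 20]].
There the 2×2 minor on rows k ∈ {0, 1}, columns (i,j) ∈ {(0,1), (1,0)} is det [[0, -18], [2, 27]] = 36 ≠ 0, so this unfolding has rank ≥ 2; CP rank is at least every unfolding rank, so rank(T) ≥ 2. (Unfolding ranks only ever bound the CP rank from below — rank(T) can be strictly larger than all of them — so the matching upper bound has to come from an explicit 2-term decomposition.)
Upper bound — finding two terms. Write S_k = T[:,:,k] for the frontal slices: S₀ = [[0, 0], [-18, -12]], S₁ = [[0, 2], [27, 20]].
If T = a₁ (x) b₁ (x) c₁ + a₂ (x) b₂ (x) c₂ then each S_k = c₁[k]·a₁b₁ᵀ + c₂[k]·a₂b₂ᵀ. S₀ and S₁ are linearly independent, so a₁b₁ᵀ and a₂b₂ᵀ must span the same plane of matrices: they are the rank-1 matrices of the form x·S₀ + y·S₁.
det(x·S₀ + y·S₁) is 36·xy − 54·y² = 18·(2·x − 3·y)(y), vanishing at (x:y) = (3:2) and (1:0).
M₁ = 3·S₀ + 2·S₁ = [[0, 4], [0, 4]] = 4·(1, 1)(0, 1)ᵀ and M₂ = S₀ = [[0, 0], [-18, -12]] = (-6)·(0, 1)(3, 2)ᵀ, so take a₁ = (1, 1), b₁ = (0, 1), a₂ = (0, 1), b₂ = (3, 2).
Each slice is an integer combination of E₁ = a₁b₁ᵀ and E₂ = a₂b₂ᵀ: S₀ = −6·E₂, S₁ = 2·E₁ + 9·E₂; reading off coefficients, c₁ = (0, 2) and c₂ = (-6, 9).
Hence T = (1, 1) (x) (0, 1) (x) (0, 2) + (0, 1) (x) (3, 2) (x) (-6, 9), so rank(T) ≤ 2.
These bounds meet, so rank(T) = 2.
Check entry T[0,1,0] = 0: (1)·(1)·(0) + (0)·(2)·(-6) = 0.

2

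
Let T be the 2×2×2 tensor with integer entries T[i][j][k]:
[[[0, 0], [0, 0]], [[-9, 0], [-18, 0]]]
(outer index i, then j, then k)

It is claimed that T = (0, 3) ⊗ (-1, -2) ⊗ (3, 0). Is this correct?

Yes

Reconstruct entrywise from the claimed factors. For example, T[0,1,1] = 0 and Σₗ aₗ[0]bₗ[1]cₗ[1] = (0)·(-2)·(0) = 0; checking all 8 entries, every one matches. The claim holds.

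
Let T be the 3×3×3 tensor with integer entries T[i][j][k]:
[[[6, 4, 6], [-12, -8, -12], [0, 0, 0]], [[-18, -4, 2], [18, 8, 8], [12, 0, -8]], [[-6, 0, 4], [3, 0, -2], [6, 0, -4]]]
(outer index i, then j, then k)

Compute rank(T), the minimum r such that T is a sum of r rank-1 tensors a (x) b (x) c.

Lower bound: the mode-2 unfolding of T (rows indexed by j, columns by (i,k) = (0,0), (0,1), (0,2), (1,0), (1,1), (1,2), (2,0), (2,1), (2,2)) is [[6, 4, 6, -18, -4, 2, -6, 0, 4], [-12, -8, -12, 18, 8, 8, 3, 0, -2], [0, 0, 0, 12, 0, -8, 6, 0, -4]].
There the 2×2 minor on rows j ∈ {0, 1}, columns (i,k) ∈ {(0,0), (1,0)} is det [[6, -18], [-12, 18]] = -108 ≠ 0, so this unfolding has rank ≥ 2; CP rank is at least every unfolding rank, so rank(T) ≥ 2. (This is only a lower bound: in general the CP rank may exceed every unfolding rank, so we still need to exhibit 2 rank-1 terms summing to T.)
Upper bound — finding two terms. Write S_k = T[:,:,k] for the frontal slices: S₀ = [[6, -12, 0], [-18, 18, 12], [-6, 3, 6]], S₁ = [[4, -8, 0], [-4, 8, 0], [0, 0, 0]], S₂ = [[6, -12, 0], [2, 8, -8], [4, -2, -4]].
If T = a₁ (x) b₁ (x) c₁ + a₂ (x) b₂ (x) c₂ then each S_k = c₁[k]·a₁b₁ᵀ + c₂[k]·a₂b₂ᵀ. S₀ and S₁ are linearly independent, so a₁b₁ᵀ and a₂b₂ᵀ must span the same plane of matrices: they are the rank-1 matrices of the form x·S₀ + y·S₁.
The 2×2 minor of x·S₀ + y·S₁ on rows {0,1}, columns {0,1} is −108·x² − 72·xy = (-36)·(3·x + 2·y)(x), vanishing at (x:y) = (2:-3) and (0:1).
M₁ = 2·S₀ − 3·S₁ = [[0, 0, 0], [-24, 12, 24], [-12, 6, 12]] = (-6)·[0, 2, 1][2, -1, -2]ᵀ and M₂ = S₁ = [[4, -8, 0], [-4, 8, 0], [0, 0, 0]] = 4·[1, -1, 0][1, -2, 0]ᵀ, so take a₁ = [0, 2, 1], b₁ = [2, -1, -2], a₂ = [1, -1, 0], b₂ = [1, -2, 0].
Each slice is an integer combination of E₁ = a₁b₁ᵀ and E₂ = a₂b₂ᵀ: S₀ = −3·E₁ + 6·E₂, S₁ = 4·E₂, S₂ = 2·E₁ + 6·E₂; reading off coefficients, c₁ = [-3, 0, 2] and c₂ = [6, 4, 6].
Hence T = [0, 2, 1] (x) [2, -1, -2] (x) [-3, 0, 2] + [1, -1, 0] (x) [1, -2, 0] (x) [6, 4, 6], so rank(T) ≤ 2.
These bounds meet, so rank(T) = 2.

2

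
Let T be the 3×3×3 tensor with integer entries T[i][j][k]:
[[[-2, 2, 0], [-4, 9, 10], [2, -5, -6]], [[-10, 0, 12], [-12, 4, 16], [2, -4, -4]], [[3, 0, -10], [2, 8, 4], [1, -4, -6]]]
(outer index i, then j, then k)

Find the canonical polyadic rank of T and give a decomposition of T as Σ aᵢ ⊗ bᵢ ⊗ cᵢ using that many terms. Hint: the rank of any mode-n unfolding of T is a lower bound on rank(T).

rank(T) = 3

Lower bound: the mode-1 unfolding of T (rows indexed by i, columns by (j,k) = (0,0), (0,1), (0,2), (1,0), (1,1), (1,2), (2,0), (2,1), (2,2)) is [[-2, 2, 0, -4, 9, 10, 2, -5, -6], [-10, 0, 12, -12, 4, 16, 2, -4, -4], [3, 0, -10, 2, 8, 4, 1, -4, -6]].
There the 3×3 minor on rows i ∈ {0, 1, 2}, columns (j,k) ∈ {(0,0), (0,1), (0,2)} is det [[-2, 2, 0], [-10, 0, 12], [3, 0, -10]] = -128 ≠ 0, so this unfolding has rank ≥ 3; CP rank is at least every unfolding rank, so rank(T) ≥ 3. (Flattening ranks never certify an upper bound on CP rank; for that we must actually write T with 3 rank-1 terms.)
Upper bound: T is a sum of 3 rank-1 terms, T = [0, 2, -1] ⊗ [1, 1, 0] ⊗ [-4, -2, 4] + [1, 0, 2] ⊗ [2, -1, 1] ⊗ [0, -1, -2] + [2, 2, 1] ⊗ [1, 2, -1] ⊗ [-1, 2, 2] (written with every a and b primitive with positive leading entry and the scale carried by c; CP decompositions are not unique, and this one is verified by expanding entrywise), so rank(T) ≤ 3.
These bounds meet, so rank(T) = 3.
Check entry T[2,1,1] = 8: (-1)·(1)·(-2) + (2)·(-1)·(-1) + (1)·(2)·(2) = 8.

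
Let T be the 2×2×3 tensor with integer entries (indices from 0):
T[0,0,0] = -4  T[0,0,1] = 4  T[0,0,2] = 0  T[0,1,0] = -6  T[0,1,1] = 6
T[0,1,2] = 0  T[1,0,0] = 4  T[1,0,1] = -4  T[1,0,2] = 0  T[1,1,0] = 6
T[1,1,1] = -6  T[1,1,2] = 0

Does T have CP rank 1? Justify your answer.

Yes

The mode-1 fibre T[:,0,0] = [-4, 4] gives a = (1, -1) (primitive direction); the mode-2 fibre T[0,:,0] = [-4, -6] gives b = (2, 3); then c[k] = T[0,0,k] / (a[0]·b[0]) = [-4, 4, 0] / 2 = (-2, 2, 0).
Expanding (1, -1) ⊗ (2, 3) ⊗ (-2, 2, 0) reproduces all 12 entries of T, so T = (1, -1) ⊗ (2, 3) ⊗ (-2, 2, 0) and rank(T) ≤ 1.
Equivalently every frontal slice T[:,:,k] is c[k] times the rank-1 matrix (1, -1) ⊗ (2, 3). So T has rank 1 (it is nonzero).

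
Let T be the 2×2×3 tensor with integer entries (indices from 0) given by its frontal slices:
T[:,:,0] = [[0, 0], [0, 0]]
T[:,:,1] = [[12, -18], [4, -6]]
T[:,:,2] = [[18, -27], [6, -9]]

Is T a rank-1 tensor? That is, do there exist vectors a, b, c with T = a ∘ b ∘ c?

Yes

If T = a ∘ b ∘ c then every fibre of T is a multiple of the corresponding factor, so read the factors off the fibres through the nonzero entry T[0,0,1] = 12.
The mode-1 fibre T[:,0,1] = [12, 4] gives a = (3, 1) (primitive direction); the mode-2 fibre T[0,:,1] = [12, -18] gives b = (2, -3); then c[k] = T[0,0,k] / (a[0]·b[0]) = [0, 12, 18] / 6 = (0, 2, 3).
Expanding (3, 1) ∘ (2, -3) ∘ (0, 2, 3) reproduces all 12 entries of T, so T = (3, 1) ∘ (2, -3) ∘ (0, 2, 3) and rank(T) ≤ 1.
Equivalently every frontal slice T[:,:,k] is c[k] times the rank-1 matrix (3, 1) ∘ (2, -3). So T has rank 1 (it is nonzero).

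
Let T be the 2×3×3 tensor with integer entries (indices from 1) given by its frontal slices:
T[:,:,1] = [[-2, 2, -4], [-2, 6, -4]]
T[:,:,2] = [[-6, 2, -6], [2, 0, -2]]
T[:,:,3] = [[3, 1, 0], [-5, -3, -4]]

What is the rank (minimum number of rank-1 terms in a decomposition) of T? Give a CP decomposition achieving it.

Lower bound: the mode-3 unfolding of T (rows indexed by k, columns by (i,j) = (1,1), (1,2), (1,3), (2,1), (2,2), (2,3)) is [[-2, 2, -4, -2, 6, -4], [-6, 2, -6, 2, 0, -2], [3, 1, 0, -5, -3, -4]].
There the 3×3 minor on rows k ∈ {1, 2, 3}, columns (i,j) ∈ {(1,1), (1,2), (2,2)} is det [[-2, 2, 6], [-6, 2, 0], [3, 1, -3]] = -96 ≠ 0, so this unfolding has rank ≥ 3; CP rank is at least every unfolding rank, so rank(T) ≥ 3. (Flattening ranks never certify an upper bound on CP rank; for that we must actually write T with 3 rank-1 terms.)
Upper bound: T is a sum of 3 rank-1 terms, T = (0, 1) ⊗ (0, 1, 0) ⊗ (4, -2, -4) + (1, -1) ⊗ (2, 0, 1) ⊗ (0, -2, 2) + (1, 1) ⊗ (1, -1, 2) ⊗ (-2, -2, -1) (written with every a and b primitive with positive leading entry and the scale carried by c; CP decompositions are not unique, and this one is verified by expanding entrywise), so rank(T) ≤ 3.
These bounds meet, so rank(T) = 3.
Check entry T[1,1,3] = 3: (0)·(0)·(-4) + (1)·(2)·(2) + (1)·(1)·(-1) = 3.

rank(T) = 3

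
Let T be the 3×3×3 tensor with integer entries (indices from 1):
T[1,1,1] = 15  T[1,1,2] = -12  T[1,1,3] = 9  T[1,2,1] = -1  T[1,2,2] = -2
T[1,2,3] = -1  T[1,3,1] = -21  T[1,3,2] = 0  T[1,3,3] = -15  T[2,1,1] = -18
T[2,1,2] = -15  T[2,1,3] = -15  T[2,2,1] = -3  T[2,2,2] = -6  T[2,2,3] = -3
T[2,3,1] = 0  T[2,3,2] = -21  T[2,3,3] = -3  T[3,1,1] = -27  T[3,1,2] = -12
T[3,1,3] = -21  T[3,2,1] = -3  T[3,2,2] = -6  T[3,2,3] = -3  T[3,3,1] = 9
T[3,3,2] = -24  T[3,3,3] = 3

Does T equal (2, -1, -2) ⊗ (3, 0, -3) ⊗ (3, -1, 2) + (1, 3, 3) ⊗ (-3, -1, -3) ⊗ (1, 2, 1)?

Reconstruct entrywise from the claimed factors. For example, T[2,2,3] = -3 and Σₗ aₗ[2]bₗ[2]cₗ[3] = (-1)·(0)·(2) + (3)·(-1)·(1) = -3; checking all 27 entries, every one matches. The claim holds.

Yes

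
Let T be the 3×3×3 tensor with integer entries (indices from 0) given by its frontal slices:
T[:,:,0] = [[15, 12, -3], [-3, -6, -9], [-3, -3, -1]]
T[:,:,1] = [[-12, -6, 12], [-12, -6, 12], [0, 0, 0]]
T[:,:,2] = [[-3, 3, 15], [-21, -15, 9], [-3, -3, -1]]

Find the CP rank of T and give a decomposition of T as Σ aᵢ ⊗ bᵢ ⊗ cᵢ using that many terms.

Lower bound: the mode-3 unfolding of T (rows indexed by k, columns by (i,j) = (0,0), (0,1), (0,2), (1,0), (1,1), (1,2), (2,0), (2,1), (2,2)) is [[15, 12, -3, -3, -6, -9, -3, -3, -1], [-12, -6, 12, -12, -6, 12, 0, 0, 0], [-3, 3, 15, -21, -15, 9, -3, -3, -1]].
There the 2×2 minor on rows k ∈ {0, 1}, columns (i,j) ∈ {(0,0), (0,1)} is det [[15, 12], [-12, -6]] = 54 ≠ 0, so this unfolding has rank ≥ 2; CP rank is at least every unfolding rank, so rank(T) ≥ 2. (This is only a lower bound: in general the CP rank may exceed every unfolding rank, so we still need to exhibit 2 rank-1 terms summing to T.)
Upper bound — finding two terms. Write S_k = T[:,:,k] for the frontal slices: S₀ = [[15, 12, -3], [-3, -6, -9], [-3, -3, -1]], S₁ = [[-12, -6, 12], [-12, -6, 12], [0, 0, 0]], S₂ = [[-3, 3, 15], [-21, -15, 9], [-3, -3, -1]].
If T = a₁ ⊗ b₁ ⊗ c₁ + a₂ ⊗ b₂ ⊗ c₂ then each S_k = c₁[k]·a₁b₁ᵀ + c₂[k]·a₂b₂ᵀ. S₀ and S₁ are linearly independent, so a₁b₁ᵀ and a₂b₂ᵀ must span the same plane of matrices: they are the rank-1 matrices of the form x·S₀ + y·S₁.
The 2×2 minor of x·S₀ + y·S₁ on rows {0,1}, columns {0,1} is −54·x² + 108·xy = (-54)·(x − 2·y)(x), vanishing at (x:y) = (2:1) and (0:1).
M₁ = 2·S₀ + S₁ = [[18, 18, 6], [-18, -18, -6], [-6, -6, -2]] = 2·(3, -3, -1)(3, 3, 1)ᵀ and M₂ = S₁ = [[-12, -6, 12], [-12, -6, 12], [0, 0, 0]] = (-6)·(1, 1, 0)(2, 1, -2)ᵀ, so take a₁ = (3, -3, -1), b₁ = (3, 3, 1), a₂ = (1, 1, 0), b₂ = (2, 1, -2).
Each slice is an integer combination of E₁ = a₁b₁ᵀ and E₂ = a₂b₂ᵀ: S₀ = E₁ + 3·E₂, S₁ = −6·E₂, S₂ = E₁ − 6·E₂; reading off coefficients, c₁ = (1, 0, 1) and c₂ = (3, -6, -6).
Hence T = (3, -3, -1) ⊗ (3, 3, 1) ⊗ (1, 0, 1) + (1, 1, 0) ⊗ (2, 1, -2) ⊗ (3, -6, -6), so rank(T) ≤ 2.
These bounds meet, so rank(T) = 2.

rank(T) = 2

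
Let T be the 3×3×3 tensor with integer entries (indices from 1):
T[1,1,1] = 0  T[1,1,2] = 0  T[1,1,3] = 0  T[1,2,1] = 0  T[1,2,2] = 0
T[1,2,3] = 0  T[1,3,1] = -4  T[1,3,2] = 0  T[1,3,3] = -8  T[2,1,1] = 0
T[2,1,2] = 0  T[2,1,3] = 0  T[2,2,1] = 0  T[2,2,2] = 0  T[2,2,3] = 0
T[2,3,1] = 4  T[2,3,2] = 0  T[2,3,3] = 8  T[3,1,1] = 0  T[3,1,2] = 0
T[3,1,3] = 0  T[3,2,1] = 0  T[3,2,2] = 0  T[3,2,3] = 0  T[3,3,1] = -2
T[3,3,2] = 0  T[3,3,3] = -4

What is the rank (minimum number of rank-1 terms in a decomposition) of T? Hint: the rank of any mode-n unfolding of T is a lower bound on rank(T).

1

Lower bound: T ≠ 0 (e.g. T[1,3,1] = -4), so rank(T) ≥ 1.
Upper bound: if T = a ⊗ b ⊗ c then every fibre of T is a multiple of the corresponding factor, so read the factors off the fibres through the nonzero entry T[1,3,1] = -4.
The mode-1 fibre T[:,3,1] = [-4, 4, -2] gives a = [2, -2, 1] (primitive direction); the mode-2 fibre T[1,:,1] = [0, 0, -4] gives b = [0, 0, 1]; then c[k] = T[1,3,k] / (a[1]·b[3]) = [-4, 0, -8] / 2 = [-2, 0, -4].
Expanding [2, -2, 1] ⊗ [0, 0, 1] ⊗ [-2, 0, -4] reproduces all 27 entries of T, so T = [2, -2, 1] ⊗ [0, 0, 1] ⊗ [-2, 0, -4] and rank(T) ≤ 1.
These bounds meet, so rank(T) = 1.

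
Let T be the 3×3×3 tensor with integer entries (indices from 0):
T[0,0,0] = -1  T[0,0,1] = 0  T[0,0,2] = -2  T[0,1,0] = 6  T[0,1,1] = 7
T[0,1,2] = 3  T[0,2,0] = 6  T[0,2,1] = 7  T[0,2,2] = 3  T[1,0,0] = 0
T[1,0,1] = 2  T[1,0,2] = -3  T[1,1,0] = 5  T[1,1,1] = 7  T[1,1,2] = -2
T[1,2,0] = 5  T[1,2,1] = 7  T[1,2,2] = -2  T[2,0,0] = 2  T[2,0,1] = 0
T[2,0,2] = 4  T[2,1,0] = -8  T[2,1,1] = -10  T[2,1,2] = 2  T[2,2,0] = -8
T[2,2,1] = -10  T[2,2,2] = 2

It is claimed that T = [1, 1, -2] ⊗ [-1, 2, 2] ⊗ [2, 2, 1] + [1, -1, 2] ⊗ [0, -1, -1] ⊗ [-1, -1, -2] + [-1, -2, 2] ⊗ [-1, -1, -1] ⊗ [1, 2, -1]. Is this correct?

Reconstruct entrywise from the claimed factors. For example, T[0,0,1] = 0 and Σₗ aₗ[0]bₗ[0]cₗ[1] = (1)·(-1)·(2) + (1)·(0)·(-1) + (-1)·(-1)·(2) = 0; checking all 27 entries, every one matches. The claim holds.

Yes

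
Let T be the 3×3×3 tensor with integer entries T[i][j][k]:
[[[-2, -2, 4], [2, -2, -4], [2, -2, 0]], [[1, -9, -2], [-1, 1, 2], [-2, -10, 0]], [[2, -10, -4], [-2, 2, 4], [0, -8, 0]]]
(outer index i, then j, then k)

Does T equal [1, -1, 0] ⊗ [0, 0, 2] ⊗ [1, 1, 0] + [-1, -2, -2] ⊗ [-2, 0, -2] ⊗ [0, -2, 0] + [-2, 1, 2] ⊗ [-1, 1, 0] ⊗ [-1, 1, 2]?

Reconstruct entrywise from the claimed factors. For example, T[2,0,0] = 2 and Σₗ aₗ[2]bₗ[0]cₗ[0] = (0)·(0)·(1) + (-2)·(-2)·(0) + (2)·(-1)·(-1) = 2; checking all 27 entries, every one matches. The claim holds.

Yes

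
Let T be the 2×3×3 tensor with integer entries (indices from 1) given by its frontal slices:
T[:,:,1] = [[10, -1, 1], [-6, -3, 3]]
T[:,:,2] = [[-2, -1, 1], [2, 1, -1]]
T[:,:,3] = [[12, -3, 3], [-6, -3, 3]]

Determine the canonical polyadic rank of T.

Lower bound: the mode-3 unfolding of T (rows indexed by k, columns by (i,j) = (1,1), (1,2), (1,3), (2,1), (2,2), (2,3)) is [[10, -1, 1, -6, -3, 3], [-2, -1, 1, 2, 1, -1], [12, -3, 3, -6, -3, 3]].
There the 2×2 minor on rows k ∈ {1, 2}, columns (i,j) ∈ {(1,1), (1,2)} is det [[10, -1], [-2, -1]] = -12 ≠ 0, so this unfolding has rank ≥ 2; CP rank is at least every unfolding rank, so rank(T) ≥ 2. (Flattening ranks never certify an upper bound on CP rank; for that we must actually write T with 2 rank-1 terms.)
Upper bound — finding two terms. Write S_k = T[:,:,k] for the frontal slices: S₁ = [[10, -1, 1], [-6, -3, 3]], S₂ = [[-2, -1, 1], [2, 1, -1]], S₃ = [[12, -3, 3], [-6, -3, 3]].
If T = a₁ ⊗ b₁ ⊗ c₁ + a₂ ⊗ b₂ ⊗ c₂ then each S_k = c₁[k]·a₁b₁ᵀ + c₂[k]·a₂b₂ᵀ. S₁ and S₂ are linearly independent, so a₁b₁ᵀ and a₂b₂ᵀ must span the same plane of matrices: they are the rank-1 matrices of the form x·S₁ + y·S₂.
The 2×2 minor of x·S₁ + y·S₂ on rows {1,2}, columns {1,2} is −36·x² + 12·xy = (-12)·(3·x − y)(x), vanishing at (x:y) = (1:3) and (0:1).
M₁ = S₁ + 3·S₂ = [[4, -4, 4], [0, 0, 0]] = 4·[1, 0][1, -1, 1]ᵀ and M₂ = S₂ = [[-2, -1, 1], [2, 1, -1]] = −[1, -1][2, 1, -1]ᵀ, so take a₁ = [1, 0], b₁ = [1, -1, 1], a₂ = [1, -1], b₂ = [2, 1, -1].
Each slice is an integer combination of E₁ = a₁b₁ᵀ and E₂ = a₂b₂ᵀ: S₁ = 4·E₁ + 3·E₂, S₂ = −E₂, S₃ = 6·E₁ + 3·E₂; reading off coefficients, c₁ = [4, 0, 6] and c₂ = [3, -1, 3].
Hence T = [1, 0] ⊗ [1, -1, 1] ⊗ [4, 0, 6] + [1, -1] ⊗ [2, 1, -1] ⊗ [3, -1, 3], so rank(T) ≤ 2.
These bounds meet, so rank(T) = 2.

2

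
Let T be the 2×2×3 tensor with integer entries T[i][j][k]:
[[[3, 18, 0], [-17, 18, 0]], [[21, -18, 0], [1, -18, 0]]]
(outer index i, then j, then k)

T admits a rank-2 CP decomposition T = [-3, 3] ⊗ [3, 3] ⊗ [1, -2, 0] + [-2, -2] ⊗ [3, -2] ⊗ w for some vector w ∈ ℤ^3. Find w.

w = [-2, 0, 0]

Subtract the known terms from T to get the rank-1 residual R = [-2, -2] ⊗ [3, -2] ⊗ w, so R[i,j,k] = a[i]·b[j]·w[k]. Pick indices with nonzero a[0]·b[0] = (-2)·(3) = -6. Only the fibre through (0,0,·) is needed: R[0,0,:] = T[0,0,:] − Σₗ aₗ[0]bₗ[0]cₗ = [3, 18, 0] − (-3)·(3)·[1, -2, 0] = [12, 0, 0]. Then w[k] = R[0,0,k] / -6 for each k, giving w = [12, 0, 0] / -6 = [-2, 0, 0].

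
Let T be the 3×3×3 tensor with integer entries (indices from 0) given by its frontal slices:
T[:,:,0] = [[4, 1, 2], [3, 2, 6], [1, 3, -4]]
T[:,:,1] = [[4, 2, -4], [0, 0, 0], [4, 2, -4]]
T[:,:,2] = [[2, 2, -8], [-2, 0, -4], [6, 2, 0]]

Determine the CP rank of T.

Lower bound: the mode-1 unfolding of T (rows indexed by i, columns by (j,k) = (0,0), (0,1), (0,2), (1,0), (1,1), (1,2), (2,0), (2,1), (2,2)) is [[4, 4, 2, 1, 2, 2, 2, -4, -8], [3, 0, -2, 2, 0, 0, 6, 0, -4], [1, 4, 6, 3, 2, 2, -4, -4, 0]].
There the 3×3 minor on rows i ∈ {0, 1, 2}, columns (j,k) ∈ {(0,0), (0,1), (0,2)} is det [[4, 4, 2], [3, 0, -2], [1, 4, 6]] = -24 ≠ 0, so this unfolding has rank ≥ 3; CP rank is at least every unfolding rank, so rank(T) ≥ 3. (Unfolding ranks only ever bound the CP rank from below — rank(T) can be strictly larger than all of them — so the matching upper bound has to come from an explicit 3-term decomposition.)
Upper bound: T is a sum of 3 rank-1 terms, T = [0, 1, 1] ∘ [1, 2, 2] ∘ [1, 0, 0] + [1, 0, 1] ∘ [2, 1, -2] ∘ [1, 2, 2] + [1, 1, -1] ∘ [1, 0, 2] ∘ [2, 0, -2] (written with every a and b primitive with positive leading entry and the scale carried by c; CP decompositions are not unique, and this one is verified by expanding entrywise), so rank(T) ≤ 3.
These bounds meet, so rank(T) = 3.

3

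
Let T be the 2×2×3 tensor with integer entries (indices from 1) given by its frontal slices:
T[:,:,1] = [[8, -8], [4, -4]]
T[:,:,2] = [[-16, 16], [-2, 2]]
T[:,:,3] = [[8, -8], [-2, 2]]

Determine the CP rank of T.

Lower bound: the mode-1 unfolding of T (rows indexed by i, columns by (j,k) = (1,1), (1,2), (1,3), (2,1), (2,2), (2,3)) is [[8, -16, 8, -8, 16, -8], [4, -2, -2, -4, 2, 2]].
There the 2×2 minor on rows i ∈ {1, 2}, columns (j,k) ∈ {(1,1), (1,2)} is det [[8, -16], [4, -2]] = 48 ≠ 0, so this unfolding has rank ≥ 2; CP rank is at least every unfolding rank, so rank(T) ≥ 2. (Unfolding ranks only ever bound the CP rank from below — rank(T) can be strictly larger than all of them — so the matching upper bound has to come from an explicit 2-term decomposition.)
Upper bound — finding two terms. Every mode-2 slice of T is a multiple of one matrix: T[:,j,:] = b[j]·M with b = (1, -1) and M = [[8, -16, 8], [4, -2, -2]] (rows indexed by i, columns by k). So it suffices to write M as a sum of two rank-1 matrices.
Splitting M by its rows (i = 1, 2), M = (1, 0)(8, -16, 8)ᵀ + (0, 1)(4, -2, -2)ᵀ.
Hence T = (1, 0) ∘ (1, -1) ∘ (8, -16, 8) + (0, 1) ∘ (1, -1) ∘ (4, -2, -2), so rank(T) ≤ 2.
These bounds meet, so rank(T) = 2.

2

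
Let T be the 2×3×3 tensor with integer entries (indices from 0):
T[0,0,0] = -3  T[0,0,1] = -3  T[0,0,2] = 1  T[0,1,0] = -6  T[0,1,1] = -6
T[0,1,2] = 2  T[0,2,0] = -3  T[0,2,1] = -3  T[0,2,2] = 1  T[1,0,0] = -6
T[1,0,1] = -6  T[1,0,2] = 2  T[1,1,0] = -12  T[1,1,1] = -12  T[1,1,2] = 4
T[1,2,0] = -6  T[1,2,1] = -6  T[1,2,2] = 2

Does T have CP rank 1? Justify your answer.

Yes

If T = a (x) b (x) c then every fibre of T is a multiple of the corresponding factor, so read the factors off the fibres through the nonzero entry T[0,0,0] = -3.
The mode-1 fibre T[:,0,0] = [-3, -6] gives a = (1, 2) (primitive direction); the mode-2 fibre T[0,:,0] = [-3, -6, -3] gives b = (1, 2, 1); then c[k] = T[0,0,k] / (a[0]·b[0]) = [-3, -3, 1] / 1 = (-3, -3, 1).
Expanding (1, 2) (x) (1, 2, 1) (x) (-3, -3, 1) reproduces all 18 entries of T, so T = (1, 2) (x) (1, 2, 1) (x) (-3, -3, 1) and rank(T) ≤ 1.
Equivalently every frontal slice T[:,:,k] is c[k] times the rank-1 matrix (1, 2) (x) (1, 2, 1). So T has rank 1 (it is nonzero).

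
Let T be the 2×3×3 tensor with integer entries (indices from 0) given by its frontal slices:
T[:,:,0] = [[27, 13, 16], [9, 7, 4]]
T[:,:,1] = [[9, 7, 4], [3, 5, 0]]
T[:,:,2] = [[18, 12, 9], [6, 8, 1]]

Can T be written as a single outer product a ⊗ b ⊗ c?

The mode-2 unfolding of T (rows indexed by j, columns by (i,k) = (0,0), (0,1), (0,2), (1,0), (1,1), (1,2)) is [[27, 9, 18, 9, 3, 6], [13, 7, 12, 7, 5, 8], [16, 4, 9, 4, 0, 1]].
There the 2×2 minor on rows j ∈ {0, 1}, columns (i,k) ∈ {(0,0), (0,1)} is det [[27, 9], [13, 7]] = 72 ≠ 0, so this unfolding has rank ≥ 2; CP rank is at least every unfolding rank, so rank(T) ≥ 2.
In particular rank(T) ≥ 2 > 1, so T is not rank-1.

No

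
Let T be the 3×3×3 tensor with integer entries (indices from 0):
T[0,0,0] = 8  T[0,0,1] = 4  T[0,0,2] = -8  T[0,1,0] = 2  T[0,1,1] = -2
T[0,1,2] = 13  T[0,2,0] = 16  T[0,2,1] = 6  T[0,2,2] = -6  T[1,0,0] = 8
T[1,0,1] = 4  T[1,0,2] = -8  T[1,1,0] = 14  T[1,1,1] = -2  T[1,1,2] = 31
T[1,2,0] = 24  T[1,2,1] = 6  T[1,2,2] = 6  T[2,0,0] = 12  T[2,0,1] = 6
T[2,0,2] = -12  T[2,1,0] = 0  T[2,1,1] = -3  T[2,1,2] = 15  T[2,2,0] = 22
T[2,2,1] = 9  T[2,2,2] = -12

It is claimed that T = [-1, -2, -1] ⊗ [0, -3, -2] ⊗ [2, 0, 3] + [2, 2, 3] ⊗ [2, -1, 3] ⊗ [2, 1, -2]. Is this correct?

No

Reconstruct entry (1,1,0) from the claimed factors: Σₗ aₗ[1]bₗ[1]cₗ[0] = (-2)·(-3)·(2) + (2)·(-1)·(2) = 8, but T[1,1,0] = 14. The claim is false.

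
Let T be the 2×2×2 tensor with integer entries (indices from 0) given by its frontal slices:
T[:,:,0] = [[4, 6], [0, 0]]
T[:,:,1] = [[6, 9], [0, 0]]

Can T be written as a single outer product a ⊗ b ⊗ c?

Yes

If T = a ⊗ b ⊗ c then every fibre of T is a multiple of the corresponding factor, so read the factors off the fibres through the nonzero entry T[0,0,0] = 4.
The mode-1 fibre T[:,0,0] = [4, 0] gives a = (1, 0) (primitive direction); the mode-2 fibre T[0,:,0] = [4, 6] gives b = (2, 3); then c[k] = T[0,0,k] / (a[0]·b[0]) = [4, 6] / 2 = (2, 3).
Expanding (1, 0) ⊗ (2, 3) ⊗ (2, 3) reproduces all 8 entries of T, so T = (1, 0) ⊗ (2, 3) ⊗ (2, 3) and rank(T) ≤ 1.
Equivalently every frontal slice T[:,:,k] is c[k] times the rank-1 matrix (1, 0) ⊗ (2, 3). So T has rank 1 (it is nonzero).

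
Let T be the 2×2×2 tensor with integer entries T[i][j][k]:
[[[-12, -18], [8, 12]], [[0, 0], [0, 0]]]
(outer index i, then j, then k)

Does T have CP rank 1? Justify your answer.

If T = a (x) b (x) c then every fibre of T is a multiple of the corresponding factor, so read the factors off the fibres through the nonzero entry T[0,0,0] = -12.
The mode-1 fibre T[:,0,0] = [-12, 0] gives a = [1, 0] (primitive direction); the mode-2 fibre T[0,:,0] = [-12, 8] gives b = [3, -2]; then c[k] = T[0,0,k] / (a[0]·b[0]) = [-12, -18] / 3 = [-4, -6].
Expanding [1, 0] (x) [3, -2] (x) [-4, -6] reproduces all 8 entries of T, so T = [1, 0] (x) [3, -2] (x) [-4, -6] and rank(T) ≤ 1.
Equivalently every frontal slice T[:,:,k] is c[k] times the rank-1 matrix [1, 0] (x) [3, -2]. So T has rank 1 (it is nonzero).

Yes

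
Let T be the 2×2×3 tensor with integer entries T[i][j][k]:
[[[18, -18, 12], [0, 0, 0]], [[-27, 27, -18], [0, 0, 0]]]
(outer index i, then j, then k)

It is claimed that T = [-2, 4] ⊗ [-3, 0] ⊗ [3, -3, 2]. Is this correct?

Reconstruct entry (1,0,0) from the claimed factors: Σₗ aₗ[1]bₗ[0]cₗ[0] = (4)·(-3)·(3) = -36, but T[1,0,0] = -27. The claim is false.

No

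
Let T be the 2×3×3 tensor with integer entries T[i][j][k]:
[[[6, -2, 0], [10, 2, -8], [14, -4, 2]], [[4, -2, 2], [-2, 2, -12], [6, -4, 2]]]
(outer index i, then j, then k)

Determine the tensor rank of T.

3

Lower bound: in the mode-2 unfolding of T (rows indexed by j, columns by (i,k)) the 3×3 minor on rows j ∈ {0, 1, 2}, columns (i,k) ∈ {(0,0), (0,1), (0,2)} is det [[6, -2, 0], [10, 2, -8], [14, -4, 2]] = 96 ≠ 0, so that unfolding has rank ≥ 3 and hence rank(T) ≥ 3 (CP rank is at least every unfolding rank, though it can be larger).
Upper bound: T is a sum of 3 rank-1 terms, T = [1, -1] ⊗ [0, 2, 1] ⊗ [2, 0, 2] + [1, 1] ⊗ [1, -1, 2] ⊗ [2, -2, 4] + [2, 1] ⊗ [1, 2, 2] ⊗ [2, 0, -2] (written with every a and b primitive with positive leading entry and the scale carried by c; CP decompositions are not unique, and this one is verified by expanding entrywise), so rank(T) ≤ 3.
These bounds meet, so rank(T) = 3.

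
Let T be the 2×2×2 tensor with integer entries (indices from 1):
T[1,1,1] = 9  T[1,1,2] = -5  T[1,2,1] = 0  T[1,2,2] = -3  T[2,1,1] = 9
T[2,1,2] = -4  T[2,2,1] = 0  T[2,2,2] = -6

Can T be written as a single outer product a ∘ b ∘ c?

The mode-2 unfolding of T (rows indexed by j, columns by (i,k) = (1,1), (1,2), (2,1), (2,2)) is [[9, -5, 9, -4], [0, -3, 0, -6]].
There the 2×2 minor on rows j ∈ {1, 2}, columns (i,k) ∈ {(1,1), (1,2)} is det [[9, -5], [0, -3]] = -27 ≠ 0, so this unfolding has rank ≥ 2; CP rank is at least every unfolding rank, so rank(T) ≥ 2.
In particular rank(T) ≥ 2 > 1, so T is not rank-1.

No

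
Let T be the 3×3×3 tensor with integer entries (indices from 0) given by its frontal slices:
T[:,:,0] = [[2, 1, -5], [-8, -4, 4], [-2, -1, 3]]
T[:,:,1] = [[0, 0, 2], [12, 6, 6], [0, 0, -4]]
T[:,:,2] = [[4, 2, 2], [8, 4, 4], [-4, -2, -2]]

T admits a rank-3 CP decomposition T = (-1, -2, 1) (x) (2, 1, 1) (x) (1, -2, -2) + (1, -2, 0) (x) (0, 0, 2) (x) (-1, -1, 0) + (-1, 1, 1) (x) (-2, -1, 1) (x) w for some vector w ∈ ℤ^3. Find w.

Subtract the known terms from T to get the rank-1 residual R = (-1, 1, 1) (x) (-2, -1, 1) (x) w, so R[i,j,k] = a[i]·b[j]·w[k]. Pick indices with nonzero a[0]·b[0] = (-1)·(-2) = 2. Only the fibre through (0,0,·) is needed: R[0,0,:] = T[0,0,:] − Σₗ aₗ[0]bₗ[0]cₗ = [2, 0, 4] − (-1)·(2)·(1, -2, -2) − (1)·(0)·(-1, -1, 0) = [4, -4, 0]. Then w[k] = R[0,0,k] / 2 for each k, giving w = [4, -4, 0] / 2 = (2, -2, 0).

w = (2, -2, 0)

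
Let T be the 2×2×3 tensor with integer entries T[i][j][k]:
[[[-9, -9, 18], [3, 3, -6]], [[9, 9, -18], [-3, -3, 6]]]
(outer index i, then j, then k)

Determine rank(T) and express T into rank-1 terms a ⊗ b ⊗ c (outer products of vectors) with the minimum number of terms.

Lower bound: T ≠ 0 (e.g. T[0,0,0] = -9), so rank(T) ≥ 1.
Upper bound: if T = a ⊗ b ⊗ c then every fibre of T is a multiple of the corresponding factor, so read the factors off the fibres through the nonzero entry T[0,0,0] = -9.
The mode-1 fibre T[:,0,0] = [-9, 9] gives a = [1, -1] (primitive direction); the mode-2 fibre T[0,:,0] = [-9, 3] gives b = [3, -1]; then c[k] = T[0,0,k] / (a[0]·b[0]) = [-9, -9, 18] / 3 = [-3, -3, 6].
Expanding [1, -1] ⊗ [3, -1] ⊗ [-3, -3, 6] reproduces all 12 entries of T, so T = [1, -1] ⊗ [3, -1] ⊗ [-3, -3, 6] and rank(T) ≤ 1.
These bounds meet, so rank(T) = 1.
Check entry T[0,1,2] = -6: (1)·(-1)·(6) = -6.

rank(T) = 1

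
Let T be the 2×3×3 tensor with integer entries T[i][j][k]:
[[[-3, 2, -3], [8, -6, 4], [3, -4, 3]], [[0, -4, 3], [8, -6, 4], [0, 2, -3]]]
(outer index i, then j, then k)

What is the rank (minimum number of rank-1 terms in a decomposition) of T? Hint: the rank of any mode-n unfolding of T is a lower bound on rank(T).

Lower bound: the mode-2 unfolding of T (rows indexed by j, columns by (i,k) = (0,0), (0,1), (0,2), (1,0), (1,1), (1,2)) is [[-3, 2, -3, 0, -4, 3], [8, -6, 4, 8, -6, 4], [3, -4, 3, 0, 2, -3]].
There the 3×3 minor on rows j ∈ {0, 1, 2}, columns (i,k) ∈ {(0,0), (0,1), (0,2)} is det [[-3, 2, -3], [8, -6, 4], [3, -4, 3]] = 24 ≠ 0, so this unfolding has rank ≥ 3; CP rank is at least every unfolding rank, so rank(T) ≥ 3. (This is only a lower bound: in general the CP rank may exceed every unfolding rank, so we still need to exhibit 3 rank-1 terms summing to T.)
Upper bound: T is a sum of 3 rank-1 terms, T = [1, -2] ⊗ [1, 0, -1] ⊗ [-1, 2, -2] + [1, 1] ⊗ [1, -1, 0] ⊗ [-4, 2, -2] + [1, 1] ⊗ [1, 2, 1] ⊗ [2, -2, 1] (written with every a and b primitive with positive leading entry and the scale carried by c; CP decompositions are not unique, and this one is verified by expanding entrywise), so rank(T) ≤ 3.
These bounds meet, so rank(T) = 3.

3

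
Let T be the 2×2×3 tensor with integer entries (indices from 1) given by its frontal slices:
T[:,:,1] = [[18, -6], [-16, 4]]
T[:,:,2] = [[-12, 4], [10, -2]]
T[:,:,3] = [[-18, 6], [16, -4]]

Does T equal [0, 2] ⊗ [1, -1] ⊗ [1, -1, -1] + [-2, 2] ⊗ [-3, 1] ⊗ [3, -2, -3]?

Reconstruct entrywise from the claimed factors. For example, T[2,2,1] = 4 and Σₗ aₗ[2]bₗ[2]cₗ[1] = (2)·(-1)·(1) + (2)·(1)·(3) = 4; checking all 12 entries, every one matches. The claim holds.

Yes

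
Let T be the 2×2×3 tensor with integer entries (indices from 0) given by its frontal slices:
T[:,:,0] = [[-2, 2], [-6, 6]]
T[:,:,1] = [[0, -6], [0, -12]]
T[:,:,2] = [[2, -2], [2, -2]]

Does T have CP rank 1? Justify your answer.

No

The mode-3 unfolding of T (rows indexed by k, columns by (i,j) = (0,0), (0,1), (1,0), (1,1)) is [[-2, 2, -6, 6], [0, -6, 0, -12], [2, -2, 2, -2]].
There the 3×3 minor on rows k ∈ {0, 1, 2}, columns (i,j) ∈ {(0,0), (0,1), (1,0)} is det [[-2, 2, -6], [0, -6, 0], [2, -2, 2]] = -48 ≠ 0, so this unfolding has rank ≥ 3; CP rank is at least every unfolding rank, so rank(T) ≥ 3.
In particular rank(T) ≥ 3 > 1, so T is not rank-1.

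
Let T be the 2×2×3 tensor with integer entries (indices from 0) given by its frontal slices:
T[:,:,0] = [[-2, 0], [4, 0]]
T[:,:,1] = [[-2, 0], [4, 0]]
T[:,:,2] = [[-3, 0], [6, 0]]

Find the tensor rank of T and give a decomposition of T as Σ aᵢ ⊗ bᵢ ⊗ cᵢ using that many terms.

rank(T) = 1

Lower bound: T ≠ 0 (e.g. T[0,0,0] = -2), so rank(T) ≥ 1.
Upper bound: if T = a ⊗ b ⊗ c then every fibre of T is a multiple of the corresponding factor, so read the factors off the fibres through the nonzero entry T[0,0,0] = -2.
The mode-1 fibre T[:,0,0] = [-2, 4] gives a = [1, -2] (primitive direction); the mode-2 fibre T[0,:,0] = [-2, 0] gives b = [1, 0]; then c[k] = T[0,0,k] / (a[0]·b[0]) = [-2, -2, -3] / 1 = [-2, -2, -3].
Expanding [1, -2] ⊗ [1, 0] ⊗ [-2, -2, -3] reproduces all 12 entries of T, so T = [1, -2] ⊗ [1, 0] ⊗ [-2, -2, -3] and rank(T) ≤ 1.
These bounds meet, so rank(T) = 1.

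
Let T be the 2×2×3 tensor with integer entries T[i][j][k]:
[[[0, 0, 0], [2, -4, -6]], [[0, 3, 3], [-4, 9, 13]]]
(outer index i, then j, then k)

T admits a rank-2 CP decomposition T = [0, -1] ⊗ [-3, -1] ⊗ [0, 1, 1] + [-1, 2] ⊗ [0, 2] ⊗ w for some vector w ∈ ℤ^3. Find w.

w = [-1, 2, 3]

Subtract the known terms from T to get the rank-1 residual R = [-1, 2] ⊗ [0, 2] ⊗ w, so R[i,j,k] = a[i]·b[j]·w[k]. Pick indices with nonzero a[0]·b[1] = (-1)·(2) = -2. Only the fibre through (0,1,·) is needed: R[0,1,:] = T[0,1,:] − Σₗ aₗ[0]bₗ[1]cₗ = [2, -4, -6] − (0)·(-1)·[0, 1, 1] = [2, -4, -6]. Then w[k] = R[0,1,k] / -2 for each k, giving w = [2, -4, -6] / -2 = [-1, 2, 3].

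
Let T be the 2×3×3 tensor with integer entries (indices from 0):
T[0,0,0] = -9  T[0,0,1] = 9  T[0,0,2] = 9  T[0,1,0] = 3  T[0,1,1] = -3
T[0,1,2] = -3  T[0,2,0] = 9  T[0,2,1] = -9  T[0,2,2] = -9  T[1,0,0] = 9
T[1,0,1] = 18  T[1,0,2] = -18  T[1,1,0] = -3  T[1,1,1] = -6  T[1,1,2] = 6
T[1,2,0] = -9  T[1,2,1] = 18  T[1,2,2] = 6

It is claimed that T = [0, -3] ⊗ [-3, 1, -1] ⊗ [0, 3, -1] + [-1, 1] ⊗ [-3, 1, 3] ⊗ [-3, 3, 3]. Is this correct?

Reconstruct entrywise from the claimed factors. For example, T[0,2,2] = -9 and Σₗ aₗ[0]bₗ[2]cₗ[2] = (0)·(-1)·(-1) + (-1)·(3)·(3) = -9; checking all 18 entries, every one matches. The claim holds.

Yes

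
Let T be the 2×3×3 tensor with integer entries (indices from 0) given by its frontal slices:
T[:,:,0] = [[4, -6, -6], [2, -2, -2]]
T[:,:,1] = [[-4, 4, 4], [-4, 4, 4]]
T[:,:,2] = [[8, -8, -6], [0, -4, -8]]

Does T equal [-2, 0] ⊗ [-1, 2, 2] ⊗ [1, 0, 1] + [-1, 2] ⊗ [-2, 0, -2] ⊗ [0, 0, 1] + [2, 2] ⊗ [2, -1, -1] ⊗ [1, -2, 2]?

Reconstruct entry (0,0,0) from the claimed factors: Σₗ aₗ[0]bₗ[0]cₗ[0] = (-2)·(-1)·(1) + (-1)·(-2)·(0) + (2)·(2)·(1) = 6, but T[0,0,0] = 4. The claim is false.

No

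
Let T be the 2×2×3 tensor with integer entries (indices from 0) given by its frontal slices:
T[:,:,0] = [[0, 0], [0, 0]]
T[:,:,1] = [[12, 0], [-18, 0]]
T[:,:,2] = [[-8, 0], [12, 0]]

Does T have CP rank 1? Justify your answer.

Yes

If T = a ⊗ b ⊗ c then every fibre of T is a multiple of the corresponding factor, so read the factors off the fibres through the nonzero entry T[0,0,1] = 12.
The mode-1 fibre T[:,0,1] = [12, -18] gives a = [2, -3] (primitive direction); the mode-2 fibre T[0,:,1] = [12, 0] gives b = [1, 0]; then c[k] = T[0,0,k] / (a[0]·b[0]) = [0, 12, -8] / 2 = [0, 6, -4].
Expanding [2, -3] ⊗ [1, 0] ⊗ [0, 6, -4] reproduces all 12 entries of T, so T = [2, -3] ⊗ [1, 0] ⊗ [0, 6, -4] and rank(T) ≤ 1.
Equivalently every frontal slice T[:,:,k] is c[k] times the rank-1 matrix [2, -3] ⊗ [1, 0]. So T has rank 1 (it is nonzero).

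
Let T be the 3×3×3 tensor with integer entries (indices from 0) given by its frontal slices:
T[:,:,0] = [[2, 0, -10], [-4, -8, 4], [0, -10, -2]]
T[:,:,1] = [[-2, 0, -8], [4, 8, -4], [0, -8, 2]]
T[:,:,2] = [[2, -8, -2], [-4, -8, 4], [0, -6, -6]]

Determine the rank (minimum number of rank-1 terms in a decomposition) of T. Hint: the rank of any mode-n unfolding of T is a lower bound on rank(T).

Lower bound: the mode-1 unfolding of T (rows indexed by i, columns by (j,k) = (0,0), (0,1), (0,2), (1,0), (1,1), (1,2), (2,0), (2,1), (2,2)) is [[2, -2, 2, 0, 0, -8, -10, -8, -2], [-4, 4, -4, -8, 8, -8, 4, -4, 4], [0, 0, 0, -10, -8, -6, -2, 2, -6]].
There the 3×3 minor on rows i ∈ {0, 1, 2}, columns (j,k) ∈ {(0,0), (1,0), (1,1)} is det [[2, 0, 0], [-4, -8, 8], [0, -10, -8]] = 288 ≠ 0, so this unfolding has rank ≥ 3; CP rank is at least every unfolding rank, so rank(T) ≥ 3. (Unfolding ranks only ever bound the CP rank from below — rank(T) can be strictly larger than all of them — so the matching upper bound has to come from an explicit 3-term decomposition.)
Upper bound: T is a sum of 3 rank-1 terms, T = [1, -2, 0] (x) [1, 2, -1] (x) [2, -2, 2] + [1, 0, 1] (x) [0, 2, 1] (x) [-4, -2, -4] + [2, 0, -1] (x) [0, 1, -1] (x) [2, 4, -2] (written with every a and b primitive with positive leading entry and the scale carried by c; CP decompositions are not unique, and this one is verified by expanding entrywise), so rank(T) ≤ 3.
These bounds meet, so rank(T) = 3.

3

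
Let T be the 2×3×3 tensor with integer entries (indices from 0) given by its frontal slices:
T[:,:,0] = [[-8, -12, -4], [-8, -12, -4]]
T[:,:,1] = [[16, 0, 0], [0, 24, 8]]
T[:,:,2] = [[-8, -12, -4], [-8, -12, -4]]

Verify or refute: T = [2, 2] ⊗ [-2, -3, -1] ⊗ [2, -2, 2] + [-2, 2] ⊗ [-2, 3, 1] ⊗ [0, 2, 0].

Yes

Reconstruct entrywise from the claimed factors. For example, T[1,2,1] = 8 and Σₗ aₗ[1]bₗ[2]cₗ[1] = (2)·(-1)·(-2) + (2)·(1)·(2) = 8; checking all 18 entries, every one matches. The claim holds.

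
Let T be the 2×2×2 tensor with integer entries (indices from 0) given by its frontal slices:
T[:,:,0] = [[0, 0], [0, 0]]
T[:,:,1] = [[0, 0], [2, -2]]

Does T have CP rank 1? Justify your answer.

Yes

If T = a ⊗ b ⊗ c then every fibre of T is a multiple of the corresponding factor, so read the factors off the fibres through the nonzero entry T[1,0,1] = 2.
The mode-1 fibre T[:,0,1] = [0, 2] gives a = (0, 1) (primitive direction); the mode-2 fibre T[1,:,1] = [2, -2] gives b = (1, -1); then c[k] = T[1,0,k] / (a[1]·b[0]) = [0, 2] / 1 = (0, 2).
Expanding (0, 1) ⊗ (1, -1) ⊗ (0, 2) reproduces all 8 entries of T, so T = (0, 1) ⊗ (1, -1) ⊗ (0, 2) and rank(T) ≤ 1.
Equivalently every frontal slice T[:,:,k] is c[k] times the rank-1 matrix (0, 1) ⊗ (1, -1). So T has rank 1 (it is nonzero).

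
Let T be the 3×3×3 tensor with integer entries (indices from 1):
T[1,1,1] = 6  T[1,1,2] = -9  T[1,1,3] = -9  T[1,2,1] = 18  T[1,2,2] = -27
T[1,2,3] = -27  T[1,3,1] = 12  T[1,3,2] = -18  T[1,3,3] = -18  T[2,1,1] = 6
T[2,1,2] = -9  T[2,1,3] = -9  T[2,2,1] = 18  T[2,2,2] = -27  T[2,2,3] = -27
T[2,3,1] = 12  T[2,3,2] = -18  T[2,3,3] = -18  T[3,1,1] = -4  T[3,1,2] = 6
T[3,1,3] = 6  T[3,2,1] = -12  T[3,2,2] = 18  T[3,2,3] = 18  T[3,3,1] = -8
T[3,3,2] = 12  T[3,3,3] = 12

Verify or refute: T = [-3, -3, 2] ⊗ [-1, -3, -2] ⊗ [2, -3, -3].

Reconstruct entrywise from the claimed factors. For example, T[2,2,2] = -27 and Σₗ aₗ[2]bₗ[2]cₗ[2] = (-3)·(-3)·(-3) = -27; checking all 27 entries, every one matches. The claim holds.

Yes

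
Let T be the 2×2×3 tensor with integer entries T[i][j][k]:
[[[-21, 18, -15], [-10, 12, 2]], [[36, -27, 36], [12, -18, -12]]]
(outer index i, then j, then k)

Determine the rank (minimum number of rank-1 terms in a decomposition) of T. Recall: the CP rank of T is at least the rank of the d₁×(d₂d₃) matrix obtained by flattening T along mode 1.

Lower bound: the mode-3 unfolding of T (rows indexed by k, columns by (i,j) = (0,0), (0,1), (1,0), (1,1)) is [[-21, -10, 36, 12], [18, 12, -27, -18], [-15, 2, 36, -12]].
There the 2×2 minor on rows k ∈ {0, 1}, columns (i,j) ∈ {(0,0), (0,1)} is det [[-21, -10], [18, 12]] = -72 ≠ 0, so this unfolding has rank ≥ 2; CP rank is at least every unfolding rank, so rank(T) ≥ 2. (This is only a lower bound: in general the CP rank may exceed every unfolding rank, so we still need to exhibit 2 rank-1 terms summing to T.)
Upper bound — finding two terms. Write S_k = T[:,:,k] for the frontal slices: S₀ = [[-21, -10], [36, 12]], S₁ = [[18, 12], [-27, -18]], S₂ = [[-15, 2], [36, -12]].
If T = a₁ ⊗ b₁ ⊗ c₁ + a₂ ⊗ b₂ ⊗ c₂ then each S_k = c₁[k]·a₁b₁ᵀ + c₂[k]·a₂b₂ᵀ. S₀ and S₁ are linearly independent, so a₁b₁ᵀ and a₂b₂ᵀ must span the same plane of matrices: they are the rank-1 matrices of the form x·S₀ + y·S₁.
det(x·S₀ + y·S₁) is 108·x² − 108·xy = 108·(x − y)(x), vanishing at (x:y) = (1:1) and (0:1).
M₁ = S₀ + S₁ = [[-3, 2], [9, -6]] = −[1, -3][3, -2]ᵀ and M₂ = S₁ = [[18, 12], [-27, -18]] = 3·[2, -3][3, 2]ᵀ, so take a₁ = [1, -3], b₁ = [3, -2], a₂ = [2, -3], b₂ = [3, 2].
Each slice is an integer combination of E₁ = a₁b₁ᵀ and E₂ = a₂b₂ᵀ: S₀ = −E₁ − 3·E₂, S₁ = 3·E₂, S₂ = −3·E₁ − E₂; reading off coefficients, c₁ = [-1, 0, -3] and c₂ = [-3, 3, -1].
Hence T = [1, -3] ⊗ [3, -2] ⊗ [-1, 0, -3] + [2, -3] ⊗ [3, 2] ⊗ [-3, 3, -1], so rank(T) ≤ 2.
These bounds meet, so rank(T) = 2.

2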